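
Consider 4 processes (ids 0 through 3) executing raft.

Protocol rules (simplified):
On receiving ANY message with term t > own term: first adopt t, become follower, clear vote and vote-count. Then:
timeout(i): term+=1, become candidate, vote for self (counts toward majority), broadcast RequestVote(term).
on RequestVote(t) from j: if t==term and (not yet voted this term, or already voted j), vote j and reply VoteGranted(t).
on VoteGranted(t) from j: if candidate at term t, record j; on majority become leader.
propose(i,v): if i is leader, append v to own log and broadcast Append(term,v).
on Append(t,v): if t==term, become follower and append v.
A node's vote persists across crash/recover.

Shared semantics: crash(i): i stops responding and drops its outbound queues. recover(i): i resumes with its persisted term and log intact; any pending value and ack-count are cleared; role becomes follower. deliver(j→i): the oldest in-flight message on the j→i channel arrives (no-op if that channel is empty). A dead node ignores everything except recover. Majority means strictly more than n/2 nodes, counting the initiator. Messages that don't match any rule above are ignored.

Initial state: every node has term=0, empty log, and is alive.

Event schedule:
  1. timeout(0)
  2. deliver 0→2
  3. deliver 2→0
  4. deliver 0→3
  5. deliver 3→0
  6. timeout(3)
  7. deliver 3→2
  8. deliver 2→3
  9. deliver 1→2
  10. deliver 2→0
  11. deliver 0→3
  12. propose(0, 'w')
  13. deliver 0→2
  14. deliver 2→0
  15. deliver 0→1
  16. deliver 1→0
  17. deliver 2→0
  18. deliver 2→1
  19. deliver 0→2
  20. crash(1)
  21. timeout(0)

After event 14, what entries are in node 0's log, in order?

after 1 — timeout(0): n0:cand/t1/[-]
after 2 — deliver 0→2: n2:foll/t1/[-]
after 3 — deliver 2→0: ·
after 4 — deliver 0→3: n3:foll/t1/[-]
after 5 — deliver 3→0: n0:lead/t1/[-]
after 6 — timeout(3): n3:cand/t2/[-]
after 7 — deliver 3→2: n2:foll/t2/[-]
after 8 — deliver 2→3: ·
after 9 — deliver 1→2: ·
after 10 — deliver 2→0: ·
after 11 — deliver 0→3: ·
after 12 — propose(0,'w'): n0:lead/t1/[w]
after 13 — deliver 0→2: ·
after 14 — deliver 2→0: ·

w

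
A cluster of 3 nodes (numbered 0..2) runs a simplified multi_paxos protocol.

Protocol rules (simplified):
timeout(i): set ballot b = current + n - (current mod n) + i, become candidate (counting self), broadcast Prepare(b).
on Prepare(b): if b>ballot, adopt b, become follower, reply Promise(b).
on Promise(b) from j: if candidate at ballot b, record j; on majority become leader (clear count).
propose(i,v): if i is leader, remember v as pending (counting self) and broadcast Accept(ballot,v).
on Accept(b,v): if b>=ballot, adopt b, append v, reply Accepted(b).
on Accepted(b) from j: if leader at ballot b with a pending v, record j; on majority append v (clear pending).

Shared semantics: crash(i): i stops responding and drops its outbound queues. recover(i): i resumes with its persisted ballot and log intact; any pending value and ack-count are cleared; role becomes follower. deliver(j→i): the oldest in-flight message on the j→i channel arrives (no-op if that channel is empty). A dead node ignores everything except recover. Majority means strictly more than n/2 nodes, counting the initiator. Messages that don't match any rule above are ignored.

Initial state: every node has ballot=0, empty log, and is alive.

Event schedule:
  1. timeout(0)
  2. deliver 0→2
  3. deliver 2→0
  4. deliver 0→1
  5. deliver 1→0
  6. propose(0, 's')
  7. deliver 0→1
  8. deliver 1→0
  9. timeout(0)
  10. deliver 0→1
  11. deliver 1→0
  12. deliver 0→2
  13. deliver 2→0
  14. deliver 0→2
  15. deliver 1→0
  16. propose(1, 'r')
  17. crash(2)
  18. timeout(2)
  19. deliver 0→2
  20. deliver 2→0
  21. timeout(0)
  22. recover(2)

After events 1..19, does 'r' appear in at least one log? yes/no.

no

e1 timeout(0): 0[cand,b=3,-]
e2 deliver 0→2: 2[foll,b=3,-]
e3 deliver 2→0: 0[lead,b=3,-]
e4 deliver 0→1: 1[foll,b=3,-]
e5 deliver 1→0: ·
e6 propose(0,'s'): ·
e7 deliver 0→1: 1[foll,b=3,s]
e8 deliver 1→0: 0[lead,b=3,s]
e9 timeout(0): 0[cand,b=6,s]
e10 deliver 0→1: 1[foll,b=6,s]
e11 deliver 1→0: 0[lead,b=6,s]
e12 deliver 0→2: 2[foll,b=3,s]
e13 deliver 2→0: ·
e14 deliver 0→2: 2[foll,b=6,s]
e15 deliver 1→0: ·
e16 propose(1,'r'): ·
e17 crash(2): 2[✗foll,b=6,s]
e18 timeout(2): ·
e19 deliver 0→2: ·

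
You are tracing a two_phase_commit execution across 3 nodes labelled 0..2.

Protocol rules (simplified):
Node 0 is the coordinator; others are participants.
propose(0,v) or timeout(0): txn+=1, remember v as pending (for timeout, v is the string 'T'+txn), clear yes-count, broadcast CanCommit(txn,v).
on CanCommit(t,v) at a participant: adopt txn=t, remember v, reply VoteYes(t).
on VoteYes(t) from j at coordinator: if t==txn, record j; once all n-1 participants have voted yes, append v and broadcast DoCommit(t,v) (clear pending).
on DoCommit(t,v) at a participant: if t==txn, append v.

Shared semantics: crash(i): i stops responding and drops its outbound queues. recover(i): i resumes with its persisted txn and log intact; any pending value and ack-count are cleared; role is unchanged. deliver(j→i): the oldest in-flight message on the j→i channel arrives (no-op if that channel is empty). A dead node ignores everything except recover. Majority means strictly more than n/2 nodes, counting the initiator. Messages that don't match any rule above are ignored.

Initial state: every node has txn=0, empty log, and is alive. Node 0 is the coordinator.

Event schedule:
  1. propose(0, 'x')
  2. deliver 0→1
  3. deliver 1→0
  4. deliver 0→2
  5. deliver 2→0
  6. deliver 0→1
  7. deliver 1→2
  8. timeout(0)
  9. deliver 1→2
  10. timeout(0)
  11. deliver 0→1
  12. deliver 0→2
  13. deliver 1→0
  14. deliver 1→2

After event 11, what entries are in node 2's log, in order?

empty

1. propose(0,'x'):  <0:coor t1 ->
2. deliver 0→1:  <1:part t1 ->
3. deliver 1→0:  nop
4. deliver 0→2:  <2:part t1 ->
5. deliver 2→0:  <0:coor t1 x>
6. deliver 0→1:  <1:part t1 x>
7. deliver 1→2:  nop
8. timeout(0):  <0:coor t2 x>
9. deliver 1→2:  nop
10. timeout(0):  <0:coor t3 x>
11. deliver 0→1:  <1:part t2 x>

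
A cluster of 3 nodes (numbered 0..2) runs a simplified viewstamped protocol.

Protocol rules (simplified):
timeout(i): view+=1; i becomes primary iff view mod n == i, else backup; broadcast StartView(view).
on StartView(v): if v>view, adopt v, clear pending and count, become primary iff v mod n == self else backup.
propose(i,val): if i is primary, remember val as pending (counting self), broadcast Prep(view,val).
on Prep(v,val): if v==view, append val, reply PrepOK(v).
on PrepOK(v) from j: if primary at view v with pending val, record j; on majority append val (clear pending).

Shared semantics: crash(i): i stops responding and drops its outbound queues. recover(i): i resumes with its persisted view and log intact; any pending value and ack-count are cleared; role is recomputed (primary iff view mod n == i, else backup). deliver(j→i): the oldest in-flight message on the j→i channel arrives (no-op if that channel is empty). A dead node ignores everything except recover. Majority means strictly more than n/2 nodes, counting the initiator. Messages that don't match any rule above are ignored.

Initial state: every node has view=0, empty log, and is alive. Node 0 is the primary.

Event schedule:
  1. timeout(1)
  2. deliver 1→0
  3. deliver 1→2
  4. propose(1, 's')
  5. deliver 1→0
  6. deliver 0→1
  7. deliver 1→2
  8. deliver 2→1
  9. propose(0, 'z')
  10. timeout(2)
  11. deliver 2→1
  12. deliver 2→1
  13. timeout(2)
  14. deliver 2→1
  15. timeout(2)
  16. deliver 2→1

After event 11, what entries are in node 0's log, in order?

s

[1] timeout(1) → N1(prim v1 [-])
[2] deliver 1→0 → N0(back v1 [-])
[3] deliver 1→2 → N2(back v1 [-])
[4] propose(1,'s') → ∅
[5] deliver 1→0 → N0(back v1 [s])
[6] deliver 0→1 → N1(prim v1 [s])
[7] deliver 1→2 → N2(back v1 [s])
[8] deliver 2→1 → ∅
[9] propose(0,'z') → ∅
[10] timeout(2) → N2(prim v2 [s])
[11] deliver 2→1 → N1(back v2 [s])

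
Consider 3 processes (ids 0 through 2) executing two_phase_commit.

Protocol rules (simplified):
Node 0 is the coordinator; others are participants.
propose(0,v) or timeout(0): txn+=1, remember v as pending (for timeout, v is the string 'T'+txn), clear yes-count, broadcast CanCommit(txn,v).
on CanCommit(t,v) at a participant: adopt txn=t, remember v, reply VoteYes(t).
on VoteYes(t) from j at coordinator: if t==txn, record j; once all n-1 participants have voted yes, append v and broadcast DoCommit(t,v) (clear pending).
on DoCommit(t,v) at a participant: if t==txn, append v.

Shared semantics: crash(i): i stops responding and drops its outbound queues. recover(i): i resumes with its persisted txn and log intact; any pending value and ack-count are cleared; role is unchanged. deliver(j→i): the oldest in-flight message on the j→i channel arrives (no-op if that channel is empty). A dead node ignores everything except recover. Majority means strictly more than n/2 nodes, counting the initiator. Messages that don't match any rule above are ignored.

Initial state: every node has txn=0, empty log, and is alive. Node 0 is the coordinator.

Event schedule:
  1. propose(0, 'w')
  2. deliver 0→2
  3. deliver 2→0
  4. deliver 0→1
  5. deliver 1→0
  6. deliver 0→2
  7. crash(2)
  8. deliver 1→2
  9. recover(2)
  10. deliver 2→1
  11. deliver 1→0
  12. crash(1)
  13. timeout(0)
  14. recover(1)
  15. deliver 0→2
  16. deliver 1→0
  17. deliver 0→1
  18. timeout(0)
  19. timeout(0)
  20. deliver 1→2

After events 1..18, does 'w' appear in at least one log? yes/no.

yes

[1] propose(0,'w') → N0(coor t1 [-])
[2] deliver 0→2 → N2(part t1 [-])
[3] deliver 2→0 → ∅
[4] deliver 0→1 → N1(part t1 [-])
[5] deliver 1→0 → N0(coor t1 [w])
[6] deliver 0→2 → N2(part t1 [w])
[7] crash(2) → N2(✗part t1 [w])
[8] deliver 1→2 → ∅
[9] recover(2) → N2(part t1 [w])
[10] deliver 2→1 → ∅
[11] deliver 1→0 → ∅
[12] crash(1) → N1(✗part t1 [-])
[13] timeout(0) → N0(coor t2 [w])
[14] recover(1) → N1(part t1 [-])
[15] deliver 0→2 → N2(part t2 [w])
[16] deliver 1→0 → ∅
[17] deliver 0→1 → N1(part t1 [w])
[18] timeout(0) → N0(coor t3 [w])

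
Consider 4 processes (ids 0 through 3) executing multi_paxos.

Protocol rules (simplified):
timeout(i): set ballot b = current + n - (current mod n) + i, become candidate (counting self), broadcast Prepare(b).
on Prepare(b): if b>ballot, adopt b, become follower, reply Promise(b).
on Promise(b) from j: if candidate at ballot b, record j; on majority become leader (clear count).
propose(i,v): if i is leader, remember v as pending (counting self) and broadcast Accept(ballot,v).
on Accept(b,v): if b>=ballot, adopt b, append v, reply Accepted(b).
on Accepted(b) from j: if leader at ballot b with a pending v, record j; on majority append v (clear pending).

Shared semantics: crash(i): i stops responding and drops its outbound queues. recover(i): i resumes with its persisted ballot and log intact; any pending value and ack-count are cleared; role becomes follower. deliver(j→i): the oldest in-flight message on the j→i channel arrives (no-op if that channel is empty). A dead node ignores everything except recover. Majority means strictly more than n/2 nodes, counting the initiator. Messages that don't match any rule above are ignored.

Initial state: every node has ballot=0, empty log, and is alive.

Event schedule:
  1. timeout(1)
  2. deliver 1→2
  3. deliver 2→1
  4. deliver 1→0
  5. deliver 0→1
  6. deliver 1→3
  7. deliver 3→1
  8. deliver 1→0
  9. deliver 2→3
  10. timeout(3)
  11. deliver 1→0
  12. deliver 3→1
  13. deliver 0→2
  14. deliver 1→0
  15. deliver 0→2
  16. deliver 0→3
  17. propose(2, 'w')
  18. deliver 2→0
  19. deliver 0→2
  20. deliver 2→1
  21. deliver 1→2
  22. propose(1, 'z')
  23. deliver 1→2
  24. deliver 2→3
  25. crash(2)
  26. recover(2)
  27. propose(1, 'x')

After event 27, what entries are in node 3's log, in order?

[1] timeout(1) → N1(cand b5 [-])
[2] deliver 1→2 → N2(foll b5 [-])
[3] deliver 2→1 → ∅
[4] deliver 1→0 → N0(foll b5 [-])
[5] deliver 0→1 → N1(lead b5 [-])
[6] deliver 1→3 → N3(foll b5 [-])
[7] deliver 3→1 → ∅
[8] deliver 1→0 → ∅
[9] deliver 2→3 → ∅
[10] timeout(3) → N3(cand b11 [-])
[11] deliver 1→0 → ∅
[12] deliver 3→1 → N1(foll b11 [-])
[13] deliver 0→2 → ∅
[14] deliver 1→0 → ∅
[15] deliver 0→2 → ∅
[16] deliver 0→3 → ∅
[17] propose(2,'w') → ∅
[18] deliver 2→0 → ∅
[19] deliver 0→2 → ∅
[20] deliver 2→1 → ∅
[21] deliver 1→2 → ∅
[22] propose(1,'z') → ∅
[23] deliver 1→2 → ∅
[24] deliver 2→3 → ∅
[25] crash(2) → N2(✗foll b5 [-])
[26] recover(2) → N2(foll b5 [-])
[27] propose(1,'x') → ∅

empty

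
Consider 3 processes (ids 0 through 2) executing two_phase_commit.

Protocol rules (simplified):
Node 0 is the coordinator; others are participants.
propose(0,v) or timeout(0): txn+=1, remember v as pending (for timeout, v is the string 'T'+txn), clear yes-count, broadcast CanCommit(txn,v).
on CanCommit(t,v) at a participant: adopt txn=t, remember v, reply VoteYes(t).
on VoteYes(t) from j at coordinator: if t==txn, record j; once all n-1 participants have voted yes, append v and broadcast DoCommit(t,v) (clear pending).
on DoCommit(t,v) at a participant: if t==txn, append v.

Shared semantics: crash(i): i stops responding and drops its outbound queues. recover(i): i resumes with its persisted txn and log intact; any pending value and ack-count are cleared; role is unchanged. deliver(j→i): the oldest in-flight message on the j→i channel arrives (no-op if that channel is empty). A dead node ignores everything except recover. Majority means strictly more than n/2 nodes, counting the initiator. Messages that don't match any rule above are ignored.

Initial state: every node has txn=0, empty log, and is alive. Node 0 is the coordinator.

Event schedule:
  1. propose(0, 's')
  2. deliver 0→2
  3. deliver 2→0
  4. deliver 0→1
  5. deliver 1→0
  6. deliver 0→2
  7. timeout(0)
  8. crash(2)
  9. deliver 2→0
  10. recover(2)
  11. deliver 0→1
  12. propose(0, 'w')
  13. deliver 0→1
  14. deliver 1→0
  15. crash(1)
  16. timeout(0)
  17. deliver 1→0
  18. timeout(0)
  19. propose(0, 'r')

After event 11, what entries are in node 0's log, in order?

[1] propose(0,'s') → N0(coor t1 [-])
[2] deliver 0→2 → N2(part t1 [-])
[3] deliver 2→0 → ∅
[4] deliver 0→1 → N1(part t1 [-])
[5] deliver 1→0 → N0(coor t1 [s])
[6] deliver 0→2 → N2(part t1 [s])
[7] timeout(0) → N0(coor t2 [s])
[8] crash(2) → N2(✗part t1 [s])
[9] deliver 2→0 → ∅
[10] recover(2) → N2(part t1 [s])
[11] deliver 0→1 → N1(part t1 [s])

s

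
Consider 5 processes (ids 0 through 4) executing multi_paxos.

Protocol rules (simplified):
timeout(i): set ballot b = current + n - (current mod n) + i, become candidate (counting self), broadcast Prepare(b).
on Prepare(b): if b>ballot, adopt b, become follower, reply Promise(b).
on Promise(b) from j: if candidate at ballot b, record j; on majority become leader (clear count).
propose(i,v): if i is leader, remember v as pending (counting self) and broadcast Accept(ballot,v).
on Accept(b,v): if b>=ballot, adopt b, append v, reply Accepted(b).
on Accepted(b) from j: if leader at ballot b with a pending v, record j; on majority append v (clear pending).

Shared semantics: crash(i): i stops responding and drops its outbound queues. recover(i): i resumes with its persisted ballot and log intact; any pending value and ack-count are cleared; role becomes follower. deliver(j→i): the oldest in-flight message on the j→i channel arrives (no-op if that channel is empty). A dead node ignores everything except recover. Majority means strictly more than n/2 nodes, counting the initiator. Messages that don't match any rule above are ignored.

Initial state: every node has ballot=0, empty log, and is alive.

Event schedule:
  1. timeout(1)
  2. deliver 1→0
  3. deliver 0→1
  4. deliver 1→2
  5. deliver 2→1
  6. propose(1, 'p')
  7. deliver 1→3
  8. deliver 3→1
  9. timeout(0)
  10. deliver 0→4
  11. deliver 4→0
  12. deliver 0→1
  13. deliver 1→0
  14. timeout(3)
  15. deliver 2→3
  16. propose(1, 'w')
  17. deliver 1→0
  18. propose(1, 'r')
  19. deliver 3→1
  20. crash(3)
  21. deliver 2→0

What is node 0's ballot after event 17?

1. timeout(1):  <1:cand b6 ->
2. deliver 1→0:  <0:foll b6 ->
3. deliver 0→1:  nop
4. deliver 1→2:  <2:foll b6 ->
5. deliver 2→1:  <1:lead b6 ->
6. propose(1,'p'):  nop
7. deliver 1→3:  <3:foll b6 ->
8. deliver 3→1:  nop
9. timeout(0):  <0:cand b10 ->
10. deliver 0→4:  <4:foll b10 ->
11. deliver 4→0:  nop
12. deliver 0→1:  <1:foll b10 ->
13. deliver 1→0:  nop
14. timeout(3):  <3:cand b13 ->
15. deliver 2→3:  nop
16. propose(1,'w'):  nop
17. deliver 1→0:  <0:lead b10 ->

10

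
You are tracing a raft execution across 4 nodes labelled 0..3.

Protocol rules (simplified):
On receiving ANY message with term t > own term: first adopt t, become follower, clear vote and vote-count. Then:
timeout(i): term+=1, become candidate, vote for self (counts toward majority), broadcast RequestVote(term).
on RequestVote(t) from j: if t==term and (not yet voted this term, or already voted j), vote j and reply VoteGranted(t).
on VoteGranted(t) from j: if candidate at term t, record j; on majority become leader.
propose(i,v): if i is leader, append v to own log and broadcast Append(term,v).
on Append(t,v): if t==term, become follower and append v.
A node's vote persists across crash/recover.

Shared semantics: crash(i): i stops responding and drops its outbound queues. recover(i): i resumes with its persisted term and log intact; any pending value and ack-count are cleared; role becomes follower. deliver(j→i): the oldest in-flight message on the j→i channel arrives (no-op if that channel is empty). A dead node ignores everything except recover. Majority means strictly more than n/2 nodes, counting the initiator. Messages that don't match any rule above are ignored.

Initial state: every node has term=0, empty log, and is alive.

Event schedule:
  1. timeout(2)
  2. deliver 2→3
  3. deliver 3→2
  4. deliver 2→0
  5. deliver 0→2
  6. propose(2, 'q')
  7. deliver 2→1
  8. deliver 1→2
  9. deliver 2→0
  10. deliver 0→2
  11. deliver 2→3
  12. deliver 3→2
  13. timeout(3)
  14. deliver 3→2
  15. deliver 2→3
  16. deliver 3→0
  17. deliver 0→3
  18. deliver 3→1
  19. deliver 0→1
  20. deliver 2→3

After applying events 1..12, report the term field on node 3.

step 1 timeout(2): 2={cand,t=1,log=-}
step 2 deliver 2→3: 3={foll,t=1,log=-}
step 3 deliver 3→2: —
step 4 deliver 2→0: 0={foll,t=1,log=-}
step 5 deliver 0→2: 2={lead,t=1,log=-}
step 6 propose(2,'q'): 2={lead,t=1,log=q}
step 7 deliver 2→1: 1={foll,t=1,log=-}
step 8 deliver 1→2: —
step 9 deliver 2→0: 0={foll,t=1,log=q}
step 10 deliver 0→2: —
step 11 deliver 2→3: 3={foll,t=1,log=q}
step 12 deliver 3→2: —

1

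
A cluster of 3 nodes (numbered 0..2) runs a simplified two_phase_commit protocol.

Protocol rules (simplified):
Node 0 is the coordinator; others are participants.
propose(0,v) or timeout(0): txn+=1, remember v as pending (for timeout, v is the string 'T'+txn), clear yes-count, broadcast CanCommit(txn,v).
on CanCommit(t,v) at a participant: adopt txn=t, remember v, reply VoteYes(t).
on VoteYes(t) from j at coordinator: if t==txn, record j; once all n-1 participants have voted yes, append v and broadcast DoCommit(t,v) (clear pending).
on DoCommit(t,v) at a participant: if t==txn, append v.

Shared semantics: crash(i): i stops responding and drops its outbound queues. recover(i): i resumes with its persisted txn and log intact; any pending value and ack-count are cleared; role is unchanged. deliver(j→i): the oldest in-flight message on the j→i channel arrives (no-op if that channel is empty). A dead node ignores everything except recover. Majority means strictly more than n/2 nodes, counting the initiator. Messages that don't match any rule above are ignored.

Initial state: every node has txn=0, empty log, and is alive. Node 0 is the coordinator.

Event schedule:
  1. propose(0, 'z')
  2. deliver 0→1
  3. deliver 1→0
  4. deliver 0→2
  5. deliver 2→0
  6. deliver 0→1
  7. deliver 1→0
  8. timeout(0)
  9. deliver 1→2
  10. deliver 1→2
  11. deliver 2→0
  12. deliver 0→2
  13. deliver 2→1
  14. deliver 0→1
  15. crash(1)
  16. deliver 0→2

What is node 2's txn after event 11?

1

after 1 — propose(0,'z'): n0:coor/t1/[-]
after 2 — deliver 0→1: n1:part/t1/[-]
after 3 — deliver 1→0: ·
after 4 — deliver 0→2: n2:part/t1/[-]
after 5 — deliver 2→0: n0:coor/t1/[z]
after 6 — deliver 0→1: n1:part/t1/[z]
after 7 — deliver 1→0: ·
after 8 — timeout(0): n0:coor/t2/[z]
after 9 — deliver 1→2: ·
after 10 — deliver 1→2: ·
after 11 — deliver 2→0: ·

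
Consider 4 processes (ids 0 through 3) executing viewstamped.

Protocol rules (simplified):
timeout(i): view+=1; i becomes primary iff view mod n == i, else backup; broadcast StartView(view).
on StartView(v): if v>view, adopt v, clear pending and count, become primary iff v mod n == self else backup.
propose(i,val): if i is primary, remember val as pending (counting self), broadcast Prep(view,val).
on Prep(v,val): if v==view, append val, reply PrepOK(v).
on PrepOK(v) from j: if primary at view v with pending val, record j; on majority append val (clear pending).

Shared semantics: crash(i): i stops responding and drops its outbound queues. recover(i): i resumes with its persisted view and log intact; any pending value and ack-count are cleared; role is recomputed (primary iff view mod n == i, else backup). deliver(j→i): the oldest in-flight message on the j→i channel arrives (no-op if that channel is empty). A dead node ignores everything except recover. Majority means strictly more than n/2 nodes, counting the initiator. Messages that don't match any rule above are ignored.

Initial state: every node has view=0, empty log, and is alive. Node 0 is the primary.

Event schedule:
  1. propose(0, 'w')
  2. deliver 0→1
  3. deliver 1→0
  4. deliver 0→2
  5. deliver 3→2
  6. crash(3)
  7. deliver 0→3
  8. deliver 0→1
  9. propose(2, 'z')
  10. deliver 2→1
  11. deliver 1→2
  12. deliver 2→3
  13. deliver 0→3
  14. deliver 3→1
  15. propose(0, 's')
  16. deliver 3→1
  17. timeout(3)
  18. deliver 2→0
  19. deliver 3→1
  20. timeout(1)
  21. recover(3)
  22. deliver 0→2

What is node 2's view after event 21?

0

1. propose(0,'w'):  nop
2. deliver 0→1:  <1:back v0 w>
3. deliver 1→0:  nop
4. deliver 0→2:  <2:back v0 w>
5. deliver 3→2:  nop
6. crash(3):  <3:✗back v0 ->
7. deliver 0→3:  nop
8. deliver 0→1:  nop
9. propose(2,'z'):  nop
10. deliver 2→1:  nop
11. deliver 1→2:  nop
12. deliver 2→3:  nop
13. deliver 0→3:  nop
14. deliver 3→1:  nop
15. propose(0,'s'):  nop
16. deliver 3→1:  nop
17. timeout(3):  nop
18. deliver 2→0:  nop
19. deliver 3→1:  nop
20. timeout(1):  <1:prim v1 w>
21. recover(3):  <3:back v0 ->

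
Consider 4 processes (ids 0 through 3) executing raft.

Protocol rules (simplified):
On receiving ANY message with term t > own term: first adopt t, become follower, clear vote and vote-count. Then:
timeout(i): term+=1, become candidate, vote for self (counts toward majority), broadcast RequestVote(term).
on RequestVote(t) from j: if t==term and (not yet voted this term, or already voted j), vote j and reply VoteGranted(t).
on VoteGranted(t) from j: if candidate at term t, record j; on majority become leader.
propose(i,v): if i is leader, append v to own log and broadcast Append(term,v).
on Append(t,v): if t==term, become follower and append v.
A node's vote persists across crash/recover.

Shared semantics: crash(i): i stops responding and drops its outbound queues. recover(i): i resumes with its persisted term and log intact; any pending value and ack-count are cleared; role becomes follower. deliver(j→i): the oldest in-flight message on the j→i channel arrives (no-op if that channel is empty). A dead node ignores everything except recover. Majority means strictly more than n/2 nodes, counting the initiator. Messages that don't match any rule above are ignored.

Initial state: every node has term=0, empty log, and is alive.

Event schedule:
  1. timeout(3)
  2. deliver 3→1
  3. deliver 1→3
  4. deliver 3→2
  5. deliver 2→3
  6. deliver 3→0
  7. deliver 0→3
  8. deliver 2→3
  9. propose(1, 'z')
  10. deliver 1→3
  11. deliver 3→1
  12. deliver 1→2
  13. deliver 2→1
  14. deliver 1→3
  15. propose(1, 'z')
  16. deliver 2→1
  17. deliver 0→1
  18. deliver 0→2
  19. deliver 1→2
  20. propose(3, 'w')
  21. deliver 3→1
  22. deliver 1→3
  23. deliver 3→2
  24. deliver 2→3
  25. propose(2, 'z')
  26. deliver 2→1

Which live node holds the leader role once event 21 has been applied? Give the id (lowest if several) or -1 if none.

e1 timeout(3): 3[cand,t=1,-]
e2 deliver 3→1: 1[foll,t=1,-]
e3 deliver 1→3: ·
e4 deliver 3→2: 2[foll,t=1,-]
e5 deliver 2→3: 3[lead,t=1,-]
e6 deliver 3→0: 0[foll,t=1,-]
e7 deliver 0→3: ·
e8 deliver 2→3: ·
e9 propose(1,'z'): ·
e10 deliver 1→3: ·
e11 deliver 3→1: ·
e12 deliver 1→2: ·
e13 deliver 2→1: ·
e14 deliver 1→3: ·
e15 propose(1,'z'): ·
e16 deliver 2→1: ·
e17 deliver 0→1: ·
e18 deliver 0→2: ·
e19 deliver 1→2: ·
e20 propose(3,'w'): 3[lead,t=1,w]
e21 deliver 3→1: 1[foll,t=1,w]

3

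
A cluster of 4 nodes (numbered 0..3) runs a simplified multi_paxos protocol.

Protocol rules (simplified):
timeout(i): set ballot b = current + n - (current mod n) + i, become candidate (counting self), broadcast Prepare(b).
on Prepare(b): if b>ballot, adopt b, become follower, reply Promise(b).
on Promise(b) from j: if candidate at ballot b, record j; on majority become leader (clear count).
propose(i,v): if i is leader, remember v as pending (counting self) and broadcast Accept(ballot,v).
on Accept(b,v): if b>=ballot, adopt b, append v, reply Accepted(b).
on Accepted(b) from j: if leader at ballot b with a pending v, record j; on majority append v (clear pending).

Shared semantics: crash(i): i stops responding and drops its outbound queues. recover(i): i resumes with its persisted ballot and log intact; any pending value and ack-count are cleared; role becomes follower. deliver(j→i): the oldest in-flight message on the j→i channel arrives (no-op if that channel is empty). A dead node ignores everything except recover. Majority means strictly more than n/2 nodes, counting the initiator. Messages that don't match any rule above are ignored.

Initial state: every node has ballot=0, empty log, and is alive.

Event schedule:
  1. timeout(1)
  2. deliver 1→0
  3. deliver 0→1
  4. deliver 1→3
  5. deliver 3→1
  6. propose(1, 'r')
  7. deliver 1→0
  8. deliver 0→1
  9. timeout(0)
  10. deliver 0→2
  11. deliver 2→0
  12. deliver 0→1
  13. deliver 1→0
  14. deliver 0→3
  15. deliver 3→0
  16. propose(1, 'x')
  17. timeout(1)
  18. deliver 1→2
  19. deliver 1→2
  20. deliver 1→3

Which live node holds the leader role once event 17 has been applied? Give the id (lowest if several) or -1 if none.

0

e1 timeout(1): 1[cand,b=5,-]
e2 deliver 1→0: 0[foll,b=5,-]
e3 deliver 0→1: ·
e4 deliver 1→3: 3[foll,b=5,-]
e5 deliver 3→1: 1[lead,b=5,-]
e6 propose(1,'r'): ·
e7 deliver 1→0: 0[foll,b=5,r]
e8 deliver 0→1: ·
e9 timeout(0): 0[cand,b=8,r]
e10 deliver 0→2: 2[foll,b=8,-]
e11 deliver 2→0: ·
e12 deliver 0→1: 1[foll,b=8,-]
e13 deliver 1→0: 0[lead,b=8,r]
e14 deliver 0→3: 3[foll,b=8,-]
e15 deliver 3→0: ·
e16 propose(1,'x'): ·
e17 timeout(1): 1[cand,b=13,-]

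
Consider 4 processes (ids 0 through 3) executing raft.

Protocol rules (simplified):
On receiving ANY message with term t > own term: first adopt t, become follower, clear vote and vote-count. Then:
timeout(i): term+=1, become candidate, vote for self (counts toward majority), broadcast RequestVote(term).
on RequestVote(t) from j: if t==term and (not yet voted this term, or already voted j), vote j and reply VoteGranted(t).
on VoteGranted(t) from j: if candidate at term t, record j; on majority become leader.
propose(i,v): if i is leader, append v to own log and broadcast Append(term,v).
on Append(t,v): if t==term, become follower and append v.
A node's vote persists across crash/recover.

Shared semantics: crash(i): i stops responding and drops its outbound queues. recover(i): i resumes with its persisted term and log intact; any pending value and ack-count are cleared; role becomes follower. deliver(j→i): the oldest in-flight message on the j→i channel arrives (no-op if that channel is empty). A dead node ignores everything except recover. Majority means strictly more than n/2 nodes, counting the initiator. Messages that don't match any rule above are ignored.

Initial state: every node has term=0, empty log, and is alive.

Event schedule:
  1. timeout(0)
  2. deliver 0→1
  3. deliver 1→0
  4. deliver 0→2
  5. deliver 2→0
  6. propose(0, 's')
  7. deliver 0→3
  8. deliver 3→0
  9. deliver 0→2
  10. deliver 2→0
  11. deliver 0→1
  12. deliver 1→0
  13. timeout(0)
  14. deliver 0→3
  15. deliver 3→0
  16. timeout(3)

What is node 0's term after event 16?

2

1. timeout(0):  <0:cand t1 ->
2. deliver 0→1:  <1:foll t1 ->
3. deliver 1→0:  nop
4. deliver 0→2:  <2:foll t1 ->
5. deliver 2→0:  <0:lead t1 ->
6. propose(0,'s'):  <0:lead t1 s>
7. deliver 0→3:  <3:foll t1 ->
8. deliver 3→0:  nop
9. deliver 0→2:  <2:foll t1 s>
10. deliver 2→0:  nop
11. deliver 0→1:  <1:foll t1 s>
12. deliver 1→0:  nop
13. timeout(0):  <0:cand t2 s>
14. deliver 0→3:  <3:foll t1 s>
15. deliver 3→0:  nop
16. timeout(3):  <3:cand t2 s>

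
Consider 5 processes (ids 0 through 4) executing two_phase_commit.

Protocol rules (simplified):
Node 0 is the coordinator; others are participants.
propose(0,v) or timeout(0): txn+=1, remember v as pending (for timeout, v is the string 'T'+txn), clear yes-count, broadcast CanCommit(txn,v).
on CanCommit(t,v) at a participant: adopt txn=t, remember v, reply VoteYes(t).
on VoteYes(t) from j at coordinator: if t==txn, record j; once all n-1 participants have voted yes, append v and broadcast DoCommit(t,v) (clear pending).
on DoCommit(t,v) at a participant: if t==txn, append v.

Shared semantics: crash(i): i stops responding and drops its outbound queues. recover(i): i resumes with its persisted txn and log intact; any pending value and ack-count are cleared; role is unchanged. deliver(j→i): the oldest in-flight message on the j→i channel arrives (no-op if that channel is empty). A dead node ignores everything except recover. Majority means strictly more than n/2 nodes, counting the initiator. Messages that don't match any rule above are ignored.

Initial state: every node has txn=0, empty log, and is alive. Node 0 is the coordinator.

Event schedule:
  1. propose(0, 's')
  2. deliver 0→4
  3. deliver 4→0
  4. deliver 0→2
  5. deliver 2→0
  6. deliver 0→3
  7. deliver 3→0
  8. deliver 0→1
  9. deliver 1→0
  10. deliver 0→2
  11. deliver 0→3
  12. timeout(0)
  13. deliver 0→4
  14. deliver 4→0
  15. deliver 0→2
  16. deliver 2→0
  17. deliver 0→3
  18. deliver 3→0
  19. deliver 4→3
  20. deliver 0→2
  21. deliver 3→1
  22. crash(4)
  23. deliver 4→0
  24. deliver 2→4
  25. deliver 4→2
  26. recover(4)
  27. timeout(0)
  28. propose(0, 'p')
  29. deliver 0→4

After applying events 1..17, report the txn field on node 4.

1. propose(0,'s'):  <0:coor t1 ->
2. deliver 0→4:  <4:part t1 ->
3. deliver 4→0:  nop
4. deliver 0→2:  <2:part t1 ->
5. deliver 2→0:  nop
6. deliver 0→3:  <3:part t1 ->
7. deliver 3→0:  nop
8. deliver 0→1:  <1:part t1 ->
9. deliver 1→0:  <0:coor t1 s>
10. deliver 0→2:  <2:part t1 s>
11. deliver 0→3:  <3:part t1 s>
12. timeout(0):  <0:coor t2 s>
13. deliver 0→4:  <4:part t1 s>
14. deliver 4→0:  nop
15. deliver 0→2:  <2:part t2 s>
16. deliver 2→0:  nop
17. deliver 0→3:  <3:part t2 s>

1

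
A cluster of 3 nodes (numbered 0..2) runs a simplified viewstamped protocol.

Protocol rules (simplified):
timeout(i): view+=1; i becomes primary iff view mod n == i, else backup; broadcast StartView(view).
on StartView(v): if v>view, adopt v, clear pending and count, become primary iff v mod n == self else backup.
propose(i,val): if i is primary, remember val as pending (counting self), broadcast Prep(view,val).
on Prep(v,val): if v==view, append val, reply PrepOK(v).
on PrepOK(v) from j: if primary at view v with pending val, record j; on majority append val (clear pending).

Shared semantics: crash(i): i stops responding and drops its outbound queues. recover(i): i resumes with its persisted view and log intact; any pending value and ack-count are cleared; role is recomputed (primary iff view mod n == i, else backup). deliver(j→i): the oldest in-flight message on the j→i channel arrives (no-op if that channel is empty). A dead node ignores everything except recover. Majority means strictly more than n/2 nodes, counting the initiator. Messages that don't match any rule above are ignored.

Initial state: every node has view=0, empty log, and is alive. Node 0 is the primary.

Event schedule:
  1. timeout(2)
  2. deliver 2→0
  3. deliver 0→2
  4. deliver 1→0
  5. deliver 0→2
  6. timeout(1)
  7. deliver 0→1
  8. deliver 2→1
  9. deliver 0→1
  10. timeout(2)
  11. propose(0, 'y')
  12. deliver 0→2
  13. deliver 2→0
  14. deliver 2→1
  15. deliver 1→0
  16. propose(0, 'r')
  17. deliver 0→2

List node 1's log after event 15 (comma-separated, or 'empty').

after 1 — timeout(2): n2:back/v1/[-]
after 2 — deliver 2→0: n0:back/v1/[-]
after 3 — deliver 0→2: ·
after 4 — deliver 1→0: ·
after 5 — deliver 0→2: ·
after 6 — timeout(1): n1:prim/v1/[-]
after 7 — deliver 0→1: ·
after 8 — deliver 2→1: ·
after 9 — deliver 0→1: ·
after 10 — timeout(2): n2:prim/v2/[-]
after 11 — propose(0,'y'): ·
after 12 — deliver 0→2: ·
after 13 — deliver 2→0: n0:back/v2/[-]
after 14 — deliver 2→1: n1:back/v2/[-]
after 15 — deliver 1→0: ·

empty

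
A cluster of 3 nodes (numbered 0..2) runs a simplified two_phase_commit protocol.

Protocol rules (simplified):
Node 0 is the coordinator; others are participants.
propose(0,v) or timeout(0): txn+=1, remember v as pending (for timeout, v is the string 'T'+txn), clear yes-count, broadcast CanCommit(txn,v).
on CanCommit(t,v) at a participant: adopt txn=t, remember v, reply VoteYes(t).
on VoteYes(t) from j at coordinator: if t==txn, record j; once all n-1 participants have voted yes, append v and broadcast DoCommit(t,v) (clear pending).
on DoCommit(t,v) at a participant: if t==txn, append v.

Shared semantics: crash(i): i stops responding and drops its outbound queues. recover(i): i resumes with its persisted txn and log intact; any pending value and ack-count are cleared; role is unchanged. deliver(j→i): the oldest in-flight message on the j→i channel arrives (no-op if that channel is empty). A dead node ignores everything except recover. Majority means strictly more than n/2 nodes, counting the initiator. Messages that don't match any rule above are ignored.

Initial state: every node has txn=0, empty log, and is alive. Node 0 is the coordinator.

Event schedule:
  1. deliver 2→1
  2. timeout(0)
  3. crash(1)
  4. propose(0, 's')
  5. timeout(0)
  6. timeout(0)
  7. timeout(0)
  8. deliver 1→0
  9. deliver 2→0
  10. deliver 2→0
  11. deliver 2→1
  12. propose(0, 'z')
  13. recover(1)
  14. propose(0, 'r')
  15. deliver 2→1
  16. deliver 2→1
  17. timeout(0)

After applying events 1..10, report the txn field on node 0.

step 1 deliver 2→1: —
step 2 timeout(0): 0={coor,t=1,log=-}
step 3 crash(1): 1={✗part,t=0,log=-}
step 4 propose(0,'s'): 0={coor,t=2,log=-}
step 5 timeout(0): 0={coor,t=3,log=-}
step 6 timeout(0): 0={coor,t=4,log=-}
step 7 timeout(0): 0={coor,t=5,log=-}
step 8 deliver 1→0: —
step 9 deliver 2→0: —
step 10 deliver 2→0: —

5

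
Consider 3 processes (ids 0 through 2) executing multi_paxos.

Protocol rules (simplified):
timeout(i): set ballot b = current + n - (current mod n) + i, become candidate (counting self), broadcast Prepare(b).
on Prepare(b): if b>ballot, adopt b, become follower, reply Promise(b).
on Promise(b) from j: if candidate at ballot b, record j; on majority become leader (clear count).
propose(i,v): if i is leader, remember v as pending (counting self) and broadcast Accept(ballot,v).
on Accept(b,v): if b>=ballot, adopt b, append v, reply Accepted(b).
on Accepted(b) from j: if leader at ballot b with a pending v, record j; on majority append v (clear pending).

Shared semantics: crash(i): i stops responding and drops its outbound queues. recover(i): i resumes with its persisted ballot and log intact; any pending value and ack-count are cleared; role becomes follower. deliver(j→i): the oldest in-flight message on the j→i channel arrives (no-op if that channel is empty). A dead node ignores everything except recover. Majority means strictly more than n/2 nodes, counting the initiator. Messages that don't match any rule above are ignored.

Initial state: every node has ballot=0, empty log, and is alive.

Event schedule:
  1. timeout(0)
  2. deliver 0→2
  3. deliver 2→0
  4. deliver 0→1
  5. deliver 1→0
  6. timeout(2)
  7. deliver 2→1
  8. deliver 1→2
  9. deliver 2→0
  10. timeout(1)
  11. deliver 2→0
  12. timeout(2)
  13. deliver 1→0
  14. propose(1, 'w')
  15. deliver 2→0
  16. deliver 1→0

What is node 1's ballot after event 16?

[1] timeout(0) → N0(cand b3 [-])
[2] deliver 0→2 → N2(foll b3 [-])
[3] deliver 2→0 → N0(lead b3 [-])
[4] deliver 0→1 → N1(foll b3 [-])
[5] deliver 1→0 → ∅
[6] timeout(2) → N2(cand b8 [-])
[7] deliver 2→1 → N1(foll b8 [-])
[8] deliver 1→2 → N2(lead b8 [-])
[9] deliver 2→0 → N0(foll b8 [-])
[10] timeout(1) → N1(cand b10 [-])
[11] deliver 2→0 → ∅
[12] timeout(2) → N2(cand b11 [-])
[13] deliver 1→0 → N0(foll b10 [-])
[14] propose(1,'w') → ∅
[15] deliver 2→0 → N0(foll b11 [-])
[16] deliver 1→0 → ∅

10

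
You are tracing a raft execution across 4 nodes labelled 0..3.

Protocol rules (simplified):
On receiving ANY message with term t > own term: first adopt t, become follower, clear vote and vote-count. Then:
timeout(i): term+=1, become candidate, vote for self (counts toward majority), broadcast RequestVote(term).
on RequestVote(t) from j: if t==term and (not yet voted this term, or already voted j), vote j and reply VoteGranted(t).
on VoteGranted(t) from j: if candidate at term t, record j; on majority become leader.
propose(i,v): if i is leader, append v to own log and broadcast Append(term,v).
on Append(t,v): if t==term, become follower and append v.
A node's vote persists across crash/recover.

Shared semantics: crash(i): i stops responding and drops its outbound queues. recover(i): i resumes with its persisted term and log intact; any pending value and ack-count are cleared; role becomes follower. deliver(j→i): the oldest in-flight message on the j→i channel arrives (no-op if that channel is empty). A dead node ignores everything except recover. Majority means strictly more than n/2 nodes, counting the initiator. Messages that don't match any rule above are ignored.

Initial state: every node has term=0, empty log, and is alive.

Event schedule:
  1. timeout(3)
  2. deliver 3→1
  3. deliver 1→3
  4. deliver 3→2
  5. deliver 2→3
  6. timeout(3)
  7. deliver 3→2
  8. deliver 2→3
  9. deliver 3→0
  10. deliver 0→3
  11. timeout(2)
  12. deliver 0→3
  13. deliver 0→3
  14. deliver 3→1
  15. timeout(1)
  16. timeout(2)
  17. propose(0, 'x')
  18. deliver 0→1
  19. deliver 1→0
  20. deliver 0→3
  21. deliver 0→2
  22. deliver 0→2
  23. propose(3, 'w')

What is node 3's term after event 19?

2

after 1 — timeout(3): n3:cand/t1/[-]
after 2 — deliver 3→1: n1:foll/t1/[-]
after 3 — deliver 1→3: ·
after 4 — deliver 3→2: n2:foll/t1/[-]
after 5 — deliver 2→3: n3:lead/t1/[-]
after 6 — timeout(3): n3:cand/t2/[-]
after 7 — deliver 3→2: n2:foll/t2/[-]
after 8 — deliver 2→3: ·
after 9 — deliver 3→0: n0:foll/t1/[-]
after 10 — deliver 0→3: ·
after 11 — timeout(2): n2:cand/t3/[-]
after 12 — deliver 0→3: ·
after 13 — deliver 0→3: ·
after 14 — deliver 3→1: n1:foll/t2/[-]
after 15 — timeout(1): n1:cand/t3/[-]
after 16 — timeout(2): n2:cand/t4/[-]
after 17 — propose(0,'x'): ·
after 18 — deliver 0→1: ·
after 19 — deliver 1→0: n0:foll/t3/[-]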